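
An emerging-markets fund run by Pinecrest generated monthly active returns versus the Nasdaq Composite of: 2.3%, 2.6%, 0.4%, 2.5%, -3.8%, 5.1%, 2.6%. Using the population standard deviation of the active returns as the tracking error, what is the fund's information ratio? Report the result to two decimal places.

0.65

μ = (2.3 + 2.6 + 0.4 + 2.5 − 3.8 + 5.1 + 2.6) / 7 = 11.70 / 7 = 1.6714%
Σ(r − μ)² = (2.3 − 1.6714)² + (2.6 − 1.6714)² + … = 46.1143
population σ = √(46.1143 / 7) = √6.5878 = 2.5667%
IR = μ / tracking error = 1.6714 / 2.5667 = 0.6512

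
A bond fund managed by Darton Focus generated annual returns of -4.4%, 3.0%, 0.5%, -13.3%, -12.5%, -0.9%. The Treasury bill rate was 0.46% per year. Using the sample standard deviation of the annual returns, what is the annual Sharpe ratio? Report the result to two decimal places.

r̄ = (-4.4 + 3 + 0.5 − 13.3 − 12.5 − 0.9) / 6 = -27.60 / 6 = -4.6000%
Σ(r − r̄)² = (-4.4 − (-4.6000))² + (3 − (-4.6000))² + (0.5 − (-4.6000))² + … = 235.6000
σ = √[235.6000 / 5] = 6.8644%
Sharpe = (r̄ − rf) / σ = (-4.6000 − 0.46) / 6.8644 = -5.0600 / 6.8644 = -0.7371

-0.74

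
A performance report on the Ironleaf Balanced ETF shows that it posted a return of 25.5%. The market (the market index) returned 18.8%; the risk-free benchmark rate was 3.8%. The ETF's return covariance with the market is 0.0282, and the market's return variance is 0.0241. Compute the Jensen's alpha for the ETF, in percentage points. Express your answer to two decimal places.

β = Cov / Var = 0.0282 / 0.0241 = 1.1701
E[R] = Rf + β(Rm − Rf) = 3.8% + 1.1701 × (18.8% − 3.8%) = 21.3515%
α = Rp − E[R] = 25.5% − 21.3515% = 4.1485

4.15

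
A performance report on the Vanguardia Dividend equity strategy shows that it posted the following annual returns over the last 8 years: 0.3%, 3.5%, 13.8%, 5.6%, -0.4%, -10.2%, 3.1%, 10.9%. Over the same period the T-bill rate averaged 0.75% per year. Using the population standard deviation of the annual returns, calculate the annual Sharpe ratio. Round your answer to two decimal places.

0.37

μ = (0.3 + 3.5 + 13.8 + 5.6 − 0.4 − 10.2 + 3.1 + 10.9) / 8 = 26.60 / 8 = 3.3250%
Σ(r − μ)² = 378.3150; population σ = √(378.3150/8) = 6.8767%
Sharpe = (μ − rf) / σ = (3.3250 − 0.75) / 6.8767 = 2.5750 / 6.8767 = 0.3745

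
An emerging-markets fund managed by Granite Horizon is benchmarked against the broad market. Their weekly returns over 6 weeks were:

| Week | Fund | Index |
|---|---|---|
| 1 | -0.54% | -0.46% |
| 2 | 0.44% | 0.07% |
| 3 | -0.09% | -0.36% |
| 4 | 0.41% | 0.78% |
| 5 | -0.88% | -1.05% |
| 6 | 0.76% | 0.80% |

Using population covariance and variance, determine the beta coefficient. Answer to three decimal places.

0.806

r̄p = 0.0167%,  r̄m = -0.0367%
Cov = Σ(rp − r̄p)(rm − r̄m) / 6 = 0.3612
Var(rm) = Σ(rm − r̄m)² / 6 = 0.4482
β = Cov / Var = 0.3612 / 0.4482 = 0.8059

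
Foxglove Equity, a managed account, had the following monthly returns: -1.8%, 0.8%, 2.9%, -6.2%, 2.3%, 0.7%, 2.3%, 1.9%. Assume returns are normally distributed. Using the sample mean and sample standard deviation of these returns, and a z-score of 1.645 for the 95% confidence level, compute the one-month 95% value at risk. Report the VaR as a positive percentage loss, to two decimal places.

r̄ = (-1.8 + 0.8 + 2.9 − 6.2 + 2.3 + 0.7 + 2.3 + 1.9) / 8 = 2.90 / 8 = 0.3625%
Σ(r − r̄)² = (-1.8 − 0.3625)² + (0.8 − 0.3625)² + (2.9 − 0.3625)² + … = 64.3588
sample σ = √(64.3588 / 7) = √9.1941 = 3.0322%
VaR = −(r̄ − z·σ) = −(0.3625 − 1.645 × 3.0322) = −(-4.6255) = 4.6255%

4.63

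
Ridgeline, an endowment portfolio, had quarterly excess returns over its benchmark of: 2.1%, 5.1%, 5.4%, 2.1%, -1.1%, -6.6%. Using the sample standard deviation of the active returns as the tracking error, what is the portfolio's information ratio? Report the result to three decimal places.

0.260

μ = (2.1 + 5.1 + 5.4 + 2.1 − 1.1 − 6.6) / 6 = 1.1667%
Sample σ = √[Σ(r − μ)² / 5] = √[100.5933 / 5] = √20.1187 = 4.4854%
IR = μ / tracking error = 1.1667 / 4.4854 = 0.2601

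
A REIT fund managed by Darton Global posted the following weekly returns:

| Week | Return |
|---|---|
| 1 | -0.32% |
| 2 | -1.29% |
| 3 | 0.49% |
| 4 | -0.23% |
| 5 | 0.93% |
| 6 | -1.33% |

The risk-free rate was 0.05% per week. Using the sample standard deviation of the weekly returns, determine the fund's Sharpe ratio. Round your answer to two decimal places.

r̄ = (-0.32 − 1.29 + 0.49 − 0.23 + 0.93 − 1.33) / 6 = -0.2917%
Sample σ = √[Σ(r − r̄)² / 5] = √[4.1829 / 5] = √0.8366 = 0.9147%
Sharpe = (r̄ − rf) / σ = (-0.2917 − 0.05) / 0.9147 = -0.3417 / 0.9147 = -0.3736

-0.37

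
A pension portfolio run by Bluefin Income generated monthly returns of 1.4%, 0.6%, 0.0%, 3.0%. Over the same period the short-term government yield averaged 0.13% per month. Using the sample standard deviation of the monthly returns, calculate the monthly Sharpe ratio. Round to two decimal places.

0.86

μ = (1.4 + 0.6 + 0 + 3) / 4 = 1.2500%
Σ(r − μ)² = (1.4 − 1.2500)² + (0.6 − 1.2500)² + … = 5.0700
σ = √[5.0700 / 3] = 1.3000%
Sharpe = (μ − rf) / σ = (1.2500 − 0.13) / 1.3000 = 1.1200 / 1.3000 = 0.8615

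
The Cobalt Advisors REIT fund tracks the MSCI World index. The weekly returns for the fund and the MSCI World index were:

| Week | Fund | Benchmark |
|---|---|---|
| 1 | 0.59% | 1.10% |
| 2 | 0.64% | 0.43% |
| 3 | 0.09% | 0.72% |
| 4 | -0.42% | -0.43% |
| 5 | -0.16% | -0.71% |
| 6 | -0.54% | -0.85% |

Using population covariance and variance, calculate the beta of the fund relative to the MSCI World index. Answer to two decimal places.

r̄p = 0.0333%,  r̄m = 0.0433%
Cov = Σ(rp − r̄p)(rm − r̄m) / 6 = 0.2889
Var(rm) = Σ(rm − r̄m)² / 6 = 0.5523
β = Cov / Var = 0.2889 / 0.5523 = 0.5231

0.52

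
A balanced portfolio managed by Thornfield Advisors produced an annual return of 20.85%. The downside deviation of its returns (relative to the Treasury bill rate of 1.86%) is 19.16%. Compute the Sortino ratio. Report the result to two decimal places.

Sortino = (Rp − Rf) / σd = (20.85% − 1.86%) / 19.16% = 18.99% / 19.16% = 0.9911

0.99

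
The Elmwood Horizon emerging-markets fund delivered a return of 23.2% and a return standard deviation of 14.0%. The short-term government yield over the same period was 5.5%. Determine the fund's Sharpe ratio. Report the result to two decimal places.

Sharpe = (Rp − Rf) / σp = (23.2% − 5.5%) / 14.0% = 17.70% / 14.0% = 1.2643

1.26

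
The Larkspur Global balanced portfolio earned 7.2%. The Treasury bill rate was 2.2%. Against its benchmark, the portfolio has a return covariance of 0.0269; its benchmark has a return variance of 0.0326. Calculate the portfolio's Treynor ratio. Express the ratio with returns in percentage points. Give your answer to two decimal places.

6.06

β = Cov / Var = 0.0269 / 0.0326 = 0.8252
Treynor = (Rp − Rf) / β = (7.2% − 2.2%) / 0.8252 = 5.00 / 0.8252 = 6.0591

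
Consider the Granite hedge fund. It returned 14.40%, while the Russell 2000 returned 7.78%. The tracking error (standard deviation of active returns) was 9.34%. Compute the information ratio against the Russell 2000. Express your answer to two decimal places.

0.71

IR = (Rp − Rb) / TE = (14.40% − 7.78%) / 9.34% = 6.62% / 9.34% = 0.7088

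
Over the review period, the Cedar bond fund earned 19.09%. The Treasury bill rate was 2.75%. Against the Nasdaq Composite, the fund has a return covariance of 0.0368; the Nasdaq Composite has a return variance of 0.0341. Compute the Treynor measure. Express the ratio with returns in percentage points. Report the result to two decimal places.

15.14

β = Cov / Var = 0.0368 / 0.0341 = 1.0792
Treynor = (Rp − Rf) / β = (19.09% − 2.75%) / 1.0792 = 16.34 / 1.0792 = 15.1408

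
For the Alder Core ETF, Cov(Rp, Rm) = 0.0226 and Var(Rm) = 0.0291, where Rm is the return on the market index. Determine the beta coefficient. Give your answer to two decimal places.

0.78

β = Cov(Rp, Rm) / Var(Rm) = 0.0226 / 0.0291 = 0.7766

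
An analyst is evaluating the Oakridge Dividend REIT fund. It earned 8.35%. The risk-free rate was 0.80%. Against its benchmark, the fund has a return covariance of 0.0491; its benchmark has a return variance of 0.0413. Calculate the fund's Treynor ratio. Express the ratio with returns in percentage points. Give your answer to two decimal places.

6.35

β = Cov / Var = 0.0491 / 0.0413 = 1.1889
Treynor = (Rp − Rf) / β = (8.35% − 0.80%) / 1.1889 = 7.55 / 1.1889 = 6.3504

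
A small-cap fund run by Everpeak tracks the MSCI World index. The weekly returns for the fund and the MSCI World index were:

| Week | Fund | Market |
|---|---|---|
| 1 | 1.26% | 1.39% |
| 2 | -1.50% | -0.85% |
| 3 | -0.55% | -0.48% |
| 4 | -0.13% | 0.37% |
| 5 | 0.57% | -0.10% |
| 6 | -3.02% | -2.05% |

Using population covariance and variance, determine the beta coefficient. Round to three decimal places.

r̄p = -0.5617%,  r̄m = -0.2867%
Cov = Σ(rp − r̄p)(rm − r̄m) / 6 = 1.4017
Var(rm) = Σ(rm − r̄m)² / 6 = 1.1236
β = Cov / Var = 1.4017 / 1.1236 = 1.2475

1.248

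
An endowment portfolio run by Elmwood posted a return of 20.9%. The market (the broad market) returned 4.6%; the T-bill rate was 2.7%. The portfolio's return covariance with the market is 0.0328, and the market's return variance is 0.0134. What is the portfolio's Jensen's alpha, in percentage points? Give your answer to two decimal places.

13.55

β = Cov / Var = 0.0328 / 0.0134 = 2.4478
E[R] = Rf + β(Rm − Rf) = 2.7% + 2.4478 × (4.6% − 2.7%) = 7.3508%
α = Rp − E[R] = 20.9% − 7.3508% = 13.5492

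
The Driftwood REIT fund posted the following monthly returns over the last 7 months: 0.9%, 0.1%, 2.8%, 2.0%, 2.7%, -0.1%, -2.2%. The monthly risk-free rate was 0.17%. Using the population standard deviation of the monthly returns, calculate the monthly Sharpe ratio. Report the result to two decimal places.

0.43

r̄ = (0.9 + 0.1 + 2.8 + 2 + 2.7 − 0.1 − 2.2) / 7 = 0.8857%
Population σ = √[Σ(r − r̄)² / 7] = √[19.3086 / 7] = √2.7584 = 1.6608%
Sharpe = (r̄ − rf) / σ = (0.8857 − 0.17) / 1.6608 = 0.7157 / 1.6608 = 0.4309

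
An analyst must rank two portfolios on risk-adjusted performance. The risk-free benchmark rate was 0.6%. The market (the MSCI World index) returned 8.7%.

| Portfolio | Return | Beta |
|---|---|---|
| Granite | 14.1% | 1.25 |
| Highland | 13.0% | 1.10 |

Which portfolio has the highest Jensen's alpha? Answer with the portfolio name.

Granite: α = 14.1% − [0.6% + 1.25 × (8.7% − 0.6%)] = 3.375
Highland: α = 13.0% − [0.6% + 1.10 × (8.7% − 0.6%)] = 3.490
Highest: Highland (3.490).

Highland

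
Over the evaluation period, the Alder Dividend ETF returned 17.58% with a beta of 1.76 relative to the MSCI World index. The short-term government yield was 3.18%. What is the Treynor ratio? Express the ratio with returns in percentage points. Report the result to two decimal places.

Treynor = (Rp − Rf) / β = (17.58% − 3.18%) / 1.76 = 14.40 / 1.76 = 8.1818

8.18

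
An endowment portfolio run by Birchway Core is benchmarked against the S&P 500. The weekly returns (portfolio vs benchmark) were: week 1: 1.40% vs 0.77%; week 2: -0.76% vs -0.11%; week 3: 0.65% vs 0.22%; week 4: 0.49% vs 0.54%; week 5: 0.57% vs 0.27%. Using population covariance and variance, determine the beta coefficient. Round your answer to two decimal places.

r̄p = 0.4700%,  r̄m = 0.3380%
Cov = Σ(rp − r̄p)(rm − r̄m) / 5 = 0.1858
Var(rm) = Σ(rm − r̄m)² / 5 = 0.0893
β = Cov / Var = 0.1858 / 0.0893 = 2.0806

2.08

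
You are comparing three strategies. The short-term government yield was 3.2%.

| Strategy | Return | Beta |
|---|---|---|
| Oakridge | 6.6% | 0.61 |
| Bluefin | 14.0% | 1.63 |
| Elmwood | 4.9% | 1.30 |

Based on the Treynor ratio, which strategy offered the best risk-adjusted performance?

Oakridge: Treynor = (6.6% − 3.2%) / 0.61 = 5.574
Bluefin: Treynor = (14.0% − 3.2%) / 1.63 = 6.626
Elmwood: Treynor = (4.9% − 3.2%) / 1.30 = 1.308
Highest: Bluefin (6.626).

Bluefin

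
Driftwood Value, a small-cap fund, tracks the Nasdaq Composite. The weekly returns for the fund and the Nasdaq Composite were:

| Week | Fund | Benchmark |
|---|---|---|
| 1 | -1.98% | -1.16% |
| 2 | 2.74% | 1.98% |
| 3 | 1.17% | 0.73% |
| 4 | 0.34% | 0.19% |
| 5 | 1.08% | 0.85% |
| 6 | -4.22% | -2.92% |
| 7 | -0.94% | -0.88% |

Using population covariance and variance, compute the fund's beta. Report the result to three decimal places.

r̄p = -0.2586%,  r̄m = -0.1729%
Cov = Σ(rp − r̄p)(rm − r̄m) / 7 = 3.1993
Var(rm) = Σ(rm − r̄m)² / 7 = 2.2356
β = Cov / Var = 3.1993 / 2.2356 = 1.4311

1.431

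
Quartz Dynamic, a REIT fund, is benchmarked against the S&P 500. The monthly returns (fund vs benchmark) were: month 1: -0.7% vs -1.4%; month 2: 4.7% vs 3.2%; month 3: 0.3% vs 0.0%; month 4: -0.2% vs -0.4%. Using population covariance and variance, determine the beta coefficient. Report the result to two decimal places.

1.24

r̄p = 1.0250%,  r̄m = 0.3500%
Cov = Σ(rp − r̄p)(rm − r̄m) / 4 = 3.6663
Var(rm) = Σ(rm − r̄m)² / 4 = 2.9675
β = Cov / Var = 3.6663 / 2.9675 = 1.2355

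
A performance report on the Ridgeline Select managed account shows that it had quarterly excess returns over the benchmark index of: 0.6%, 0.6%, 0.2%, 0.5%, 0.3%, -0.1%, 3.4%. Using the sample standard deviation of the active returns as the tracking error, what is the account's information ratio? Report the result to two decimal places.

μ = (0.6 + 0.6 + 0.2 + 0.5 + 0.3 − 0.1 + 3.4) / 7 = 0.7857%
Σ(r − μ)² = (0.6 − 0.7857)² + (0.6 − 0.7857)² + (0.2 − 0.7857)² + … = 8.3486
sample σ = √(8.3486 / 6) = √1.3914 = 1.1796%
IR = μ / tracking error = 0.7857 / 1.1796 = 0.6661

0.67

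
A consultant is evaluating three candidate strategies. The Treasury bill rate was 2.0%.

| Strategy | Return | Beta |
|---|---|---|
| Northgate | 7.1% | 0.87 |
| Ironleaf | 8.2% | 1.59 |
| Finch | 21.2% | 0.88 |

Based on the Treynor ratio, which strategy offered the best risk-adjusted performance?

Finch

Northgate: Treynor = (7.1% − 2.0%) / 0.87 = 5.862
Ironleaf: Treynor = (8.2% − 2.0%) / 1.59 = 3.899
Finch: Treynor = (21.2% − 2.0%) / 0.88 = 21.818
Highest: Finch (21.818).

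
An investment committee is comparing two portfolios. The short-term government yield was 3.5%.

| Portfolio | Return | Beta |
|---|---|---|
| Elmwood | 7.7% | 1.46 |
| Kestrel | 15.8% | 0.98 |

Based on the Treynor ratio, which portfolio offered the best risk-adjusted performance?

Kestrel

Elmwood: Treynor = (7.7% − 3.5%) / 1.46 = 2.877
Kestrel: Treynor = (15.8% − 3.5%) / 0.98 = 12.551
Highest: Kestrel (12.551).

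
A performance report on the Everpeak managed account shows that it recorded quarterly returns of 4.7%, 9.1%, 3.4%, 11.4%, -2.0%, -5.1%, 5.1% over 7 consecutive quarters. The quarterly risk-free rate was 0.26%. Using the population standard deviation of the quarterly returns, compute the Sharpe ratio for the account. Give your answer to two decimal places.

0.66

Mean return μ = 26.60 / 7 = 3.8000%
Population std dev = √[201.3600 / 7] = 5.3634%
Sharpe = (μ − rf) / σ = (3.8000 − 0.26) / 5.3634 = 3.5400 / 5.3634 = 0.6600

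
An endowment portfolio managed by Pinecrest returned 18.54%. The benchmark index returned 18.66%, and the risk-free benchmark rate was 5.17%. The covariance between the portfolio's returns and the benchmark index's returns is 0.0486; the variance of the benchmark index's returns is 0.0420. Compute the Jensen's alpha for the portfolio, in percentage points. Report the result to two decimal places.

β = Cov / Var = 0.0486 / 0.0420 = 1.1571
E[R] = Rf + β(Rm − Rf) = 5.17% + 1.1571 × (18.66% − 5.17%) = 20.7793%
α = Rp − E[R] = 18.54% − 20.7793% = -2.2393

-2.24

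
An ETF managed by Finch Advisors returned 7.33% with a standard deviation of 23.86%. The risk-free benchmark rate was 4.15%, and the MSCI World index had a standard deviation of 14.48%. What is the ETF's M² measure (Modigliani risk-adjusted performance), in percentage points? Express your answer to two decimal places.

6.08

Sharpe = (Rp − Rf) / σp = (7.33% − 4.15%) / 23.86% = 0.1333
M² = Rf + Sharpe × σm = 4.15% + 0.1333 × 14.48% = 6.0802%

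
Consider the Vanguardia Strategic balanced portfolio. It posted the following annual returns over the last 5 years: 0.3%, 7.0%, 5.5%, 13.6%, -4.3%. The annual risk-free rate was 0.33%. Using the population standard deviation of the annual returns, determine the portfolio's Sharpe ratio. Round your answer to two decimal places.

Mean return r̄ = 22.10 / 5 = 4.4200%
Σ(r − r̄)² = (0.3 − 4.4200)² + (7 − 4.4200)² + … = 185.1080
population σ = √(185.1080 / 5) = √37.0216 = 6.0845%
Sharpe = (r̄ − rf) / σ = (4.4200 − 0.33) / 6.0845 = 4.0900 / 6.0845 = 0.6722

0.67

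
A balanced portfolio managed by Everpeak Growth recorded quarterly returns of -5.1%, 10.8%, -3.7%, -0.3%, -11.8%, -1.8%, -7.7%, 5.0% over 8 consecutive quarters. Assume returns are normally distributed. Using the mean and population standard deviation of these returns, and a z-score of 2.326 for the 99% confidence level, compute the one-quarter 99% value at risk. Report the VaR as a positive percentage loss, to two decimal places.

17.35

μ = (-5.1 + 10.8 − 3.7 − 0.3 − 11.8 − 1.8 − 7.7 + 5) / 8 = -1.8250%
Population σ = √[Σ(r − μ)² / 8] = √[356.5550 / 8] = √44.5694 = 6.6760%
VaR = −(μ − z·σ) = −(-1.8250 − 2.326 × 6.6760) = −(-17.3534) = 17.3534%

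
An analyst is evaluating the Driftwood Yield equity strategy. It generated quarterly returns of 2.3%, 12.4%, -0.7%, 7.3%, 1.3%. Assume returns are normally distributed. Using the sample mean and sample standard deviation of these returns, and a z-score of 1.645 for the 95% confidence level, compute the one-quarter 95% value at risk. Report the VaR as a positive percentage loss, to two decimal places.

4.20

r̄ = (2.3 + 12.4 − 0.7 + 7.3 + 1.3) / 5 = 22.60 / 5 = 4.5200%
Σ(r − r̄)² = (2.3 − 4.5200)² + (12.4 − 4.5200)² + (-0.7 − 4.5200)² + … = 112.3680
sample σ = √(112.3680 / 4) = √28.0920 = 5.3002%
VaR = −(r̄ − z·σ) = −(4.5200 − 1.645 × 5.3002) = −(-4.1988) = 4.1988%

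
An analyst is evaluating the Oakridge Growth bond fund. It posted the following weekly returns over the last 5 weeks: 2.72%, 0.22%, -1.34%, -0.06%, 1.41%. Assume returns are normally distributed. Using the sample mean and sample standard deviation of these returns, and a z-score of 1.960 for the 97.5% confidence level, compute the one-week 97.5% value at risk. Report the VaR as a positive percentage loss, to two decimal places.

r̄ = (2.72 + 0.22 − 1.34 − 0.06 + 1.41) / 5 = 2.950 / 5 = 0.5900%
Sample σ = √[Σ(r − r̄)² / 4] = √[9.4936 / 4] = √2.3734 = 1.5406%
VaR = −(r̄ − z·σ) = −(0.5900 − 1.960 × 1.5406) = −(-2.4296) = 2.4296%

2.43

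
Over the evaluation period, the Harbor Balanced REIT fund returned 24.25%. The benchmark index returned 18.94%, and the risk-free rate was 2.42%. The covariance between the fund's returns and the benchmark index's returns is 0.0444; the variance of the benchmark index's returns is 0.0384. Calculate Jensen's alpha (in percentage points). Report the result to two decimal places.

β = Cov / Var = 0.0444 / 0.0384 = 1.1563
E[R] = Rf + β(Rm − Rf) = 2.42% + 1.1563 × (18.94% − 2.42%) = 21.5221%
α = Rp − E[R] = 24.25% − 21.5221% = 2.7279

2.73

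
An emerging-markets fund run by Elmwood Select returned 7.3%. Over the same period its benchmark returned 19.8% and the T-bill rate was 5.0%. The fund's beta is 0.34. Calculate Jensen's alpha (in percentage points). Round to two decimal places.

-2.73

CAPM expected return = Rf + β(Rm − Rf) = 5.0% + 0.34 × (19.8% − 5.0%) = 5 + 0.34 × 14.80 = 10.0320%
Jensen's α = Rp − E[R] = 7.3% − 10.0320% = -2.7320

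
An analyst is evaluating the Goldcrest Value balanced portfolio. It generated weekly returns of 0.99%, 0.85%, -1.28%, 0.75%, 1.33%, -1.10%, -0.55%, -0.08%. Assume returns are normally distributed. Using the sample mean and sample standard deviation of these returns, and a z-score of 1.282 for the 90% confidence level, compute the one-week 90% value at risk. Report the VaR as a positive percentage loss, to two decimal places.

Mean return r̄ = 0.910 / 8 = 0.1138%
Σ(r − r̄)² = (0.99 − 0.1138)² + (0.85 − 0.1138)² + (-1.28 − 0.1138)² + … = 7.0878
σ = √[7.0878 / 7] = 1.0063%
VaR = −(r̄ − z·σ) = −(0.1138 − 1.282 × 1.0063) = −(-1.1763) = 1.1763%

1.18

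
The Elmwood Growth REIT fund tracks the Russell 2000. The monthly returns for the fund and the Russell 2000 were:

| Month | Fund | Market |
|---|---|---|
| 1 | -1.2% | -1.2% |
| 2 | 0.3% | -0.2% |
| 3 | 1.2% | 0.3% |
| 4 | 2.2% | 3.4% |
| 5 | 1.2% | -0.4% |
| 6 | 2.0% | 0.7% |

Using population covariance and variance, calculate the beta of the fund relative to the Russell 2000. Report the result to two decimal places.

0.61

r̄p = 0.9500%,  r̄m = 0.4333%
Cov = Σ(rp − r̄p)(rm − r̄m) / 6 = 1.2783
Var(rm) = Σ(rm − r̄m)² / 6 = 2.1089
β = Cov / Var = 1.2783 / 2.1089 = 0.6061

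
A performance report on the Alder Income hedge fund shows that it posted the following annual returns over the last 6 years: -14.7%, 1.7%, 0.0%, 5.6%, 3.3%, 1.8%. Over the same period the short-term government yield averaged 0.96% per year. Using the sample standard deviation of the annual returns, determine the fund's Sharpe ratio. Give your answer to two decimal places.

-0.19

μ = (-14.7 + 1.7 + 0 + 5.6 + 3.3 + 1.8) / 6 = -0.3833%
Sample σ = √[Σ(r − μ)² / 5] = √[263.5883 / 5] = √52.7177 = 7.2607%
Sharpe = (μ − rf) / σ = (-0.3833 − 0.96) / 7.2607 = -1.3433 / 7.2607 = -0.1850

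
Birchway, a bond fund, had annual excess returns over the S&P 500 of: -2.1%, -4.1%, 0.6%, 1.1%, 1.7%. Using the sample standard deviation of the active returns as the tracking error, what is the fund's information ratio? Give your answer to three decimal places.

-0.228

r̄ = (-2.1 − 4.1 + 0.6 + 1.1 + 1.7) / 5 = -0.5600%
Σ(r − r̄)² = (-2.1 − (-0.5600))² + (-4.1 − (-0.5600))² + (0.6 − (-0.5600))² + … = 24.1120
sample σ = √(24.1120 / 4) = √6.0280 = 2.4552%
IR = r̄ / tracking error = -0.5600 / 2.4552 = -0.2281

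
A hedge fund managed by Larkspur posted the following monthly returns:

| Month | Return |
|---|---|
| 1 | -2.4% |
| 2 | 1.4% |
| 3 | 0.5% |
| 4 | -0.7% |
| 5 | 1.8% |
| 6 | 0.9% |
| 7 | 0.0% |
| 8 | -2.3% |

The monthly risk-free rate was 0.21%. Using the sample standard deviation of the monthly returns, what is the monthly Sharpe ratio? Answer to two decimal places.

-0.19

Mean return r̄ = -0.80 / 8 = -0.1000%
Sample std dev = √[17.7200 / 7] = 1.5910%
Sharpe = (r̄ − rf) / σ = (-0.1000 − 0.21) / 1.5910 = -0.3100 / 1.5910 = -0.1948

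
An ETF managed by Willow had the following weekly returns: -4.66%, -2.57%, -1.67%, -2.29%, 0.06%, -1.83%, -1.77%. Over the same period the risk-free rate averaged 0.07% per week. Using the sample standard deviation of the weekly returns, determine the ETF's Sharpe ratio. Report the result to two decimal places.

-1.55

r̄ = (-4.66 − 2.57 − 1.67 − 2.29 + 0.06 − 1.83 − 1.77) / 7 = -2.1043%
Σ(r − r̄)² = (-4.66 − (-2.1043))² + (-2.57 − (-2.1043))² + … = 11.8428
sample σ = √(11.8428 / 6) = √1.9738 = 1.4049%
Sharpe = (r̄ − rf) / σ = (-2.1043 − 0.07) / 1.4049 = -2.1743 / 1.4049 = -1.5477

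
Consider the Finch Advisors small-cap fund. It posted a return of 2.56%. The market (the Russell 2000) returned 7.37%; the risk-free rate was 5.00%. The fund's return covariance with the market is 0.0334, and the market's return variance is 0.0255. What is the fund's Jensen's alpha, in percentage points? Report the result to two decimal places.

-5.54

β = Cov / Var = 0.0334 / 0.0255 = 1.3098
E[R] = Rf + β(Rm − Rf) = 5.00% + 1.3098 × (7.37% − 5.00%) = 8.1042%
α = Rp − E[R] = 2.56% − 8.1042% = -5.5442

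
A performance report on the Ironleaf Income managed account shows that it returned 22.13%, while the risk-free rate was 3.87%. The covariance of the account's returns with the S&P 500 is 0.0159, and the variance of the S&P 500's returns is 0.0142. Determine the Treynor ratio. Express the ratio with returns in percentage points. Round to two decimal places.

16.31

β = Cov / Var = 0.0159 / 0.0142 = 1.1197
Treynor = (Rp − Rf) / β = (22.13% − 3.87%) / 1.1197 = 18.26 / 1.1197 = 16.3079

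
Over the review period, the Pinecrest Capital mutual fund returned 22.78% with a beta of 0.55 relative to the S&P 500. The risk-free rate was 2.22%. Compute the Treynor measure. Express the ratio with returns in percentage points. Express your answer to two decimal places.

Treynor = (Rp − Rf) / β = (22.78% − 2.22%) / 0.55 = 20.56 / 0.55 = 37.3818

37.38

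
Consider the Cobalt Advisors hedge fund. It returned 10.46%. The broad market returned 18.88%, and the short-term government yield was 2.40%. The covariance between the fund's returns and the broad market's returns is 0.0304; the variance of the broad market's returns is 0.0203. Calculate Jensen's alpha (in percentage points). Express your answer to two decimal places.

-16.62

β = Cov / Var = 0.0304 / 0.0203 = 1.4975
E[R] = Rf + β(Rm − Rf) = 2.40% + 1.4975 × (18.88% − 2.40%) = 27.0788%
α = Rp − E[R] = 10.46% − 27.0788% = -16.6188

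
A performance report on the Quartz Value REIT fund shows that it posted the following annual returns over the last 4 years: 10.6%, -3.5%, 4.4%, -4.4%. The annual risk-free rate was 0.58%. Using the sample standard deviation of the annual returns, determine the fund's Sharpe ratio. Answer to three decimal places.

0.169

r̄ = (10.6 − 3.5 + 4.4 − 4.4) / 4 = 1.7750%
Σ(r − r̄)² = (10.6 − 1.7750)² + (-3.5 − 1.7750)² + (4.4 − 1.7750)² + … = 150.7275
σ = √[150.7275 / 3] = 7.0882%
Sharpe = (r̄ − rf) / σ = (1.7750 − 0.58) / 7.0882 = 1.1950 / 7.0882 = 0.1686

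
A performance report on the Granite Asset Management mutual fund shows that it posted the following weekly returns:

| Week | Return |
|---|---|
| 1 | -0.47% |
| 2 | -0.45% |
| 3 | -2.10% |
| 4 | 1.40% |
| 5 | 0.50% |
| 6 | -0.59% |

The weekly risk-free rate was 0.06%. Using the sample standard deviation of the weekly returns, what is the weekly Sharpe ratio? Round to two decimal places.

μ = (-0.47 − 0.45 − 2.1 + 1.4 + 0.5 − 0.59) / 6 = -1.710 / 6 = -0.2850%
Sample σ = √[Σ(r − μ)² / 5] = √[6.9042 / 5] = √1.3808 = 1.1751%
Sharpe = (μ − rf) / σ = (-0.2850 − 0.06) / 1.1751 = -0.3450 / 1.1751 = -0.2936

-0.29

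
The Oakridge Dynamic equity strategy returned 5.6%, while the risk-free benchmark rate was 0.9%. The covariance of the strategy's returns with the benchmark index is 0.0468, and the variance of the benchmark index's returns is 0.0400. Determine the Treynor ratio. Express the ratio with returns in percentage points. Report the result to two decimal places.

β = Cov / Var = 0.0468 / 0.0400 = 1.1700
Treynor = (Rp − Rf) / β = (5.6% − 0.9%) / 1.1700 = 4.70 / 1.1700 = 4.0171

4.02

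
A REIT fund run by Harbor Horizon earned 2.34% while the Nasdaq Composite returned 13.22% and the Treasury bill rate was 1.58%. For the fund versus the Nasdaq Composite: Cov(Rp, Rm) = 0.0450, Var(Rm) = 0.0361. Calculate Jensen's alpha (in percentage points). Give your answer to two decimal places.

β = Cov / Var = 0.0450 / 0.0361 = 1.2465
E[R] = Rf + β(Rm − Rf) = 1.58% + 1.2465 × (13.22% − 1.58%) = 16.0893%
α = Rp − E[R] = 2.34% − 16.0893% = -13.7493

-13.75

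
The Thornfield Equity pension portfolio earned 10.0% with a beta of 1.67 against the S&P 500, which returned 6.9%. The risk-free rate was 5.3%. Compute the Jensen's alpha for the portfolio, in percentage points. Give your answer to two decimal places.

2.03

CAPM expected return = Rf + β(Rm − Rf) = 5.3% + 1.67 × (6.9% − 5.3%) = 5.3 + 1.67 × 1.60 = 7.9720%
Jensen's α = Rp − E[R] = 10.0% − 7.9720% = 2.0280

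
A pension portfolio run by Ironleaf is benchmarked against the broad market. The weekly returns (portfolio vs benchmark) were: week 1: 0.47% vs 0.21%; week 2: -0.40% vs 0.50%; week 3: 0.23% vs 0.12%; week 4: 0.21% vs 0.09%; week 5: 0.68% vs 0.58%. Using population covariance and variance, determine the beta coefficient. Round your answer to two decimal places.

-0.09

r̄p = 0.2380%,  r̄m = 0.3000%
Cov = Σ(rp − r̄p)(rm − r̄m) / 5 = -0.0035
Var(rm) = Σ(rm − r̄m)² / 5 = 0.0406
β = Cov / Var = -0.0035 / 0.0406 = -0.0862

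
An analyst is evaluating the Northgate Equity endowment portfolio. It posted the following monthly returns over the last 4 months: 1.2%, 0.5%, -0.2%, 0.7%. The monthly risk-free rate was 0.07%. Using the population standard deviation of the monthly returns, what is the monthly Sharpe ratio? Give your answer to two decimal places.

r̄ = (1.2 + 0.5 − 0.2 + 0.7) / 4 = 0.5500%
Population std dev = √[1.0100 / 4] = 0.5025%
Sharpe = (r̄ − rf) / σ = (0.5500 − 0.07) / 0.5025 = 0.4800 / 0.5025 = 0.9552

0.96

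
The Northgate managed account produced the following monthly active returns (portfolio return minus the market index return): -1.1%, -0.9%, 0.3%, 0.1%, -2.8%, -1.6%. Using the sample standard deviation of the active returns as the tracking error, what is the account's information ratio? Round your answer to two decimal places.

-0.88

μ = (-1.1 − 0.9 + 0.3 + 0.1 − 2.8 − 1.6) / 6 = -6.00 / 6 = -1.0000%
Σ(r − μ)² = 6.5200; sample σ = √(6.5200/5) = 1.1419%
IR = μ / tracking error = -1.0000 / 1.1419 = -0.8757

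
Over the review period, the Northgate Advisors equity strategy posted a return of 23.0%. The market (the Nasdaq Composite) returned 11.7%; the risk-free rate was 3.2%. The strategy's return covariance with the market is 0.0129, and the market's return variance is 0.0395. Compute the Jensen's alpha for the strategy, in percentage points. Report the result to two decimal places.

β = Cov / Var = 0.0129 / 0.0395 = 0.3266
E[R] = Rf + β(Rm − Rf) = 3.2% + 0.3266 × (11.7% − 3.2%) = 5.9761%
α = Rp − E[R] = 23.0% − 5.9761% = 17.0239

17.02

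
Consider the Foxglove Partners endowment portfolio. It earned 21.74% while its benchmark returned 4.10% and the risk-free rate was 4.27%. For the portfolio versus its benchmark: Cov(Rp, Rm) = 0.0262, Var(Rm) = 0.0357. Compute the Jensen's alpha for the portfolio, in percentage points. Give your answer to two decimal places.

17.59

β = Cov / Var = 0.0262 / 0.0357 = 0.7339
E[R] = Rf + β(Rm − Rf) = 4.27% + 0.7339 × (4.10% − 4.27%) = 4.1452%
α = Rp − E[R] = 21.74% − 4.1452% = 17.5948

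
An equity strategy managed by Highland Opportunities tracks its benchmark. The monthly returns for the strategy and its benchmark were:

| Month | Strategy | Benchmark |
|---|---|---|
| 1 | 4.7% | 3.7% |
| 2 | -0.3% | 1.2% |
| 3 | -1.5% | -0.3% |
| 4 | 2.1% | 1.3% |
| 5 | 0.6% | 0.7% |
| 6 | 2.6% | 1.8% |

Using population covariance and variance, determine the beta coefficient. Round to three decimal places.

1.557

r̄p = 1.3667%,  r̄m = 1.4000%
Cov = Σ(rp − r̄p)(rm − r̄m) / 6 = 2.3050
Var(rm) = Σ(rm − r̄m)² / 6 = 1.4800
β = Cov / Var = 2.3050 / 1.4800 = 1.5574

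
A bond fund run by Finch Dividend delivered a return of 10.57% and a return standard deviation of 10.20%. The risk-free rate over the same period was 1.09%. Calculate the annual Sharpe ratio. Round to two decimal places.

0.93

Sharpe = (Rp − Rf) / σp = (10.57% − 1.09%) / 10.20% = 9.48% / 10.20% = 0.9294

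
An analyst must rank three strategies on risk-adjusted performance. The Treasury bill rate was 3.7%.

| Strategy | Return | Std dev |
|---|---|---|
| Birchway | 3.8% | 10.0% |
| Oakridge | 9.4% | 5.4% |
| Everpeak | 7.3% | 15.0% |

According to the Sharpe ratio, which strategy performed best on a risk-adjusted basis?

Oakridge

Birchway: Sharpe ratio = (3.8% − 3.7%) / 10.0% = 0.010
Oakridge: Sharpe ratio = (9.4% − 3.7%) / 5.4% = 1.056
Everpeak: Sharpe ratio = (7.3% − 3.7%) / 15.0% = 0.240
Highest: Oakridge (1.056).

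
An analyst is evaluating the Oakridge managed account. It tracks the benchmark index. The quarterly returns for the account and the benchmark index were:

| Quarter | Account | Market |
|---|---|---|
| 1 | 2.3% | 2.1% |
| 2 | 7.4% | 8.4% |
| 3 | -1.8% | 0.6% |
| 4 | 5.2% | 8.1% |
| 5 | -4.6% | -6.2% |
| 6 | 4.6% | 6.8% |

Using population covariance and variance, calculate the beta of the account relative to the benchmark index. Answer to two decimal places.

0.78

r̄p = 2.1833%,  r̄m = 3.3000%
Cov = Σ(rp − r̄p)(rm − r̄m) / 6 = 20.7667
Var(rm) = Σ(rm − r̄m)² / 6 = 26.7133
β = Cov / Var = 20.7667 / 26.7133 = 0.7774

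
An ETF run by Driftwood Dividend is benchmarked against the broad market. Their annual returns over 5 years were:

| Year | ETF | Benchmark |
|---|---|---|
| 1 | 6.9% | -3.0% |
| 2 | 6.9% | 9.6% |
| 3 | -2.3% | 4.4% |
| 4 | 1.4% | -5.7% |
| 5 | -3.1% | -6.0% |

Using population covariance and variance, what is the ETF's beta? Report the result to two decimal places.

r̄p = 1.9600%,  r̄m = -0.1400%
Cov = Σ(rp − r̄p)(rm − r̄m) / 5 = 9.4824
Var(rm) = Σ(rm − r̄m)² / 5 = 37.7824
β = Cov / Var = 9.4824 / 37.7824 = 0.2510

0.25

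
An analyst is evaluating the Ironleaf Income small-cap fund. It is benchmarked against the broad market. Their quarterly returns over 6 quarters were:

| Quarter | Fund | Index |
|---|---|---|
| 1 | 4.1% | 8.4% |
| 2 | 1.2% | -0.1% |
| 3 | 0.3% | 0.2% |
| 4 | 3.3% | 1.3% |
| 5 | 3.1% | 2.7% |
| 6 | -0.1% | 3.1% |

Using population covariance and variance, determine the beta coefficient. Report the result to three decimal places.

0.325

r̄p = 1.9833%,  r̄m = 2.6000%
Cov = Σ(rp − r̄p)(rm − r̄m) / 6 = 2.6317
Var(rm) = Σ(rm − r̄m)² / 6 = 8.1067
β = Cov / Var = 2.6317 / 8.1067 = 0.3246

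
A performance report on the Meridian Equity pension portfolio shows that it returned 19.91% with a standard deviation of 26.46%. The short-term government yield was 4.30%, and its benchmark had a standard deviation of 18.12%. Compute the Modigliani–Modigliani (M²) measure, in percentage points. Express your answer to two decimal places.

14.99

Sharpe = (Rp − Rf) / σp = (19.91% − 4.30%) / 26.46% = 0.5899
M² = Rf + Sharpe × σm = 4.30% + 0.5899 × 18.12% = 14.9890%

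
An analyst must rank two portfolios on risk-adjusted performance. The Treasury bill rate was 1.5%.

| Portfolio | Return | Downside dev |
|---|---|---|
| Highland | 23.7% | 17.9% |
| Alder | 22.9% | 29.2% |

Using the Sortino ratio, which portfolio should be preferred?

Highland: Sortino ratio = (23.7% − 1.5%) / 17.9% = 1.240
Alder: Sortino ratio = (22.9% − 1.5%) / 29.2% = 0.733
Highest: Highland (1.240).

Highland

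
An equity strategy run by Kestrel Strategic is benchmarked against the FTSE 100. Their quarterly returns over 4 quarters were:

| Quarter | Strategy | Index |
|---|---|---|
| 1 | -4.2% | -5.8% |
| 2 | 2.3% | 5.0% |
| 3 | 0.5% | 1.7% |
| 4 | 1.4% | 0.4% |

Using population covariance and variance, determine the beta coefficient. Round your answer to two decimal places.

0.61

r̄p = 0.0000%,  r̄m = 0.3250%
Cov = Σ(rp − r̄p)(rm − r̄m) / 4 = 9.3175
Var(rm) = Σ(rm − r̄m)² / 4 = 15.3169
β = Cov / Var = 9.3175 / 15.3169 = 0.6083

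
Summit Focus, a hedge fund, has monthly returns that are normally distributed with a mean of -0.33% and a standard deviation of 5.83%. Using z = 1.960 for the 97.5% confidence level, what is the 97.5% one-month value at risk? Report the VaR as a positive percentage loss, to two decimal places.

11.76

VaR (as % loss) = −(μ − z·σ) = −(-0.33% − 1.960 × 5.83%) = −(-11.7568%) = 11.7568%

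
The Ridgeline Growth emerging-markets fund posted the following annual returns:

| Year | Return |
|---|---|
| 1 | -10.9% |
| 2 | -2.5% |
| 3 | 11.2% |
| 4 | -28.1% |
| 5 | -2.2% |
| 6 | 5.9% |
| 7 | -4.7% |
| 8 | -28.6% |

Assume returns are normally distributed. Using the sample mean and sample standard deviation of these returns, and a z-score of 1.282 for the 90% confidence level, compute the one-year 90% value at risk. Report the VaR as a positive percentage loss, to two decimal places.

26.07

μ = (-10.9 − 2.5 + 11.2 − 28.1 − 2.2 + 5.9 − 4.7 − 28.6) / 8 = -7.4875%
Sample σ = √[Σ(r − μ)² / 7] = √[1471.3088 / 7] = √210.1870 = 14.4978%
VaR = −(μ − z·σ) = −(-7.4875 − 1.282 × 14.4978) = −(-26.0737) = 26.0737%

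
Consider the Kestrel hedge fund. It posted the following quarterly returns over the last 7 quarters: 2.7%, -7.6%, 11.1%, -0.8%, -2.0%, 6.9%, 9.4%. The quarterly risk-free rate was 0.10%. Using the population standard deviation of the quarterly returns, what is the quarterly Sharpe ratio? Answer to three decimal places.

μ = (2.7 − 7.6 + 11.1 − 0.8 − 2 + 6.9 + 9.4) / 7 = 19.70 / 7 = 2.8143%
Population σ = √[Σ(r − μ)² / 7] = √[273.4286 / 7] = √39.0612 = 6.2499%
Sharpe = (μ − rf) / σ = (2.8143 − 0.1) / 6.2499 = 2.7143 / 6.2499 = 0.4343

0.434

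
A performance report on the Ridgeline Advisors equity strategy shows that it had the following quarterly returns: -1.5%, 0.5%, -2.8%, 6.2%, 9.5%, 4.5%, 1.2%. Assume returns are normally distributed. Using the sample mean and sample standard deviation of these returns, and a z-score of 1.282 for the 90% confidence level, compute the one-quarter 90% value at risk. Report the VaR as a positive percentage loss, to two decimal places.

Mean return r̄ = 17.60 / 7 = 2.5143%
Σ(r − r̄)² = (-1.5 − 2.5143)² + (0.5 − 2.5143)² + … = 116.4686
sample σ = √(116.4686 / 6) = √19.4114 = 4.4058%
VaR = −(r̄ − z·σ) = −(2.5143 − 1.282 × 4.4058) = −(-3.1339) = 3.1339%

3.13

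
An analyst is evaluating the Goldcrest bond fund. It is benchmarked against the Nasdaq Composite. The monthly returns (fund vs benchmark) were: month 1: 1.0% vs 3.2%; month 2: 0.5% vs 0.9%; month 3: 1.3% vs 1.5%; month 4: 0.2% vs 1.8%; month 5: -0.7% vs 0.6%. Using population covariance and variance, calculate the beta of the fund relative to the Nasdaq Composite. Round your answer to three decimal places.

r̄p = 0.4600%,  r̄m = 1.6000%
Cov = Σ(rp − r̄p)(rm − r̄m) / 5 = 0.3720
Var(rm) = Σ(rm − r̄m)² / 5 = 0.8200
β = Cov / Var = 0.3720 / 0.8200 = 0.4537

0.454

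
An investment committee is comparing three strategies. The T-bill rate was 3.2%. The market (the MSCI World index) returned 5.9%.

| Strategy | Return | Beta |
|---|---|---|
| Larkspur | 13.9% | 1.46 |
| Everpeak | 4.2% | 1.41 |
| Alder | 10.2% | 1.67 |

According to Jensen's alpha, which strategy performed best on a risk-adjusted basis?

Larkspur: α = 13.9% − [3.2% + 1.46 × (5.9% − 3.2%)] = 6.758
Everpeak: α = 4.2% − [3.2% + 1.41 × (5.9% − 3.2%)] = -2.807
Alder: α = 10.2% − [3.2% + 1.67 × (5.9% − 3.2%)] = 2.491
Highest: Larkspur (6.758).

Larkspur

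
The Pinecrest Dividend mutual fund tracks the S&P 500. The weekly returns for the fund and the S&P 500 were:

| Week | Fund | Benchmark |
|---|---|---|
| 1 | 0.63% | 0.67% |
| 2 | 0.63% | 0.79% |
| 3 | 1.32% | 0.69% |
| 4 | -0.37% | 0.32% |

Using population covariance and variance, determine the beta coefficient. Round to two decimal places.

2.75

r̄p = 0.5525%,  r̄m = 0.6175%
Cov = Σ(rp − r̄p)(rm − r̄m) / 4 = 0.0869
Var(rm) = Σ(rm − r̄m)² / 4 = 0.0316
β = Cov / Var = 0.0869 / 0.0316 = 2.7500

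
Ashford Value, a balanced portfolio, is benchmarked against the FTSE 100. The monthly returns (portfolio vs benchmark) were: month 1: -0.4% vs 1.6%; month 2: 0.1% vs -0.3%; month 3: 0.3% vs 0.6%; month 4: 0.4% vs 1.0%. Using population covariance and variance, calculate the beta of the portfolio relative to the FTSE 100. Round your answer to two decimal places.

-0.20

r̄p = 0.1000%,  r̄m = 0.7250%
Cov = Σ(rp − r̄p)(rm − r̄m) / 4 = -0.0950
Var(rm) = Σ(rm − r̄m)² / 4 = 0.4769
β = Cov / Var = -0.0950 / 0.4769 = -0.1992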